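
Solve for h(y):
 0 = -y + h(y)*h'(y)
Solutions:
 h(y) = -sqrt(C1 + y^2)
 h(y) = sqrt(C1 + y^2)


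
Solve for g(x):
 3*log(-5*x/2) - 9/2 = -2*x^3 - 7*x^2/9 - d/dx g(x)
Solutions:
 g(x) = C1 - x^4/2 - 7*x^3/27 - 3*x*log(-x) + x*(-3*log(5) + 3*log(2) + 15/2)


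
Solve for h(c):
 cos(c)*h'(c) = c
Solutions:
 h(c) = C1 + Integral(c/cos(c), c)


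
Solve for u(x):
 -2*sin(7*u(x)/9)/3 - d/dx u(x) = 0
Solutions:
 2*x/3 + 9*log(cos(7*u(x)/9) - 1)/14 - 9*log(cos(7*u(x)/9) + 1)/14 = C1


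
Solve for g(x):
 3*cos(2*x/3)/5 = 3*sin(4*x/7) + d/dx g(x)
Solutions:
 g(x) = C1 + 9*sin(2*x/3)/10 + 21*cos(4*x/7)/4


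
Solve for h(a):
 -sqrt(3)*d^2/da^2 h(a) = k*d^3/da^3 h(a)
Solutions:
 h(a) = C1 + C2*a + C3*exp(-sqrt(3)*a/k)


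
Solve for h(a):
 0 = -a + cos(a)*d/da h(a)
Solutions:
 h(a) = C1 + Integral(a/cos(a), a)


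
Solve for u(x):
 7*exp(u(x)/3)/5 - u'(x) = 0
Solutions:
 u(x) = 3*log(-1/(C1 + 7*x)) + 3*log(15)


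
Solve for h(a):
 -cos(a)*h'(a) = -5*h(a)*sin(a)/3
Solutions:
 h(a) = C1/cos(a)^(5/3)


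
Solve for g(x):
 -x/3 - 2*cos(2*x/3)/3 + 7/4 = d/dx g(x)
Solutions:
 g(x) = C1 - x^2/6 + 7*x/4 - sin(2*x/3)


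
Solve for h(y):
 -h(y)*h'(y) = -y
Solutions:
 h(y) = -sqrt(C1 + y^2)
 h(y) = sqrt(C1 + y^2)


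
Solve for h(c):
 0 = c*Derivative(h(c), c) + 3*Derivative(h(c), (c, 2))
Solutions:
 h(c) = C1 + C2*erf(sqrt(6)*c/6)


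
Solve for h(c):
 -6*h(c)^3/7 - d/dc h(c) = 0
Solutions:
 h(c) = -sqrt(14)*sqrt(-1/(C1 - 6*c))/2
 h(c) = sqrt(14)*sqrt(-1/(C1 - 6*c))/2


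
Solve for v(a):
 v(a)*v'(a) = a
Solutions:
 v(a) = -sqrt(C1 + a^2)
 v(a) = sqrt(C1 + a^2)


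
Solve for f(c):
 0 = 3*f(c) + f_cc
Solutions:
 f(c) = C1*sin(sqrt(3)*c) + C2*cos(sqrt(3)*c)


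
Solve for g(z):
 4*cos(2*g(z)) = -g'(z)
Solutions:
 g(z) = -asin((C1 + exp(16*z))/(C1 - exp(16*z)))/2 + pi/2
 g(z) = asin((C1 + exp(16*z))/(C1 - exp(16*z)))/2


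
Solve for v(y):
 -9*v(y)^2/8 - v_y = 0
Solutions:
 v(y) = 8/(C1 + 9*y)


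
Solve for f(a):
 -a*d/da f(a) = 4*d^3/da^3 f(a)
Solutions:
 f(a) = C1 + Integral(C2*airyai(-2^(1/3)*a/2) + C3*airybi(-2^(1/3)*a/2), a)


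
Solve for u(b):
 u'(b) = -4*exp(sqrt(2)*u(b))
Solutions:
 u(b) = sqrt(2)*(2*log(1/(C1 + 4*b)) - log(2))/4


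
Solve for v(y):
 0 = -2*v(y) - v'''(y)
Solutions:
 v(y) = C3*exp(-2^(1/3)*y) + (C1*sin(2^(1/3)*sqrt(3)*y/2) + C2*cos(2^(1/3)*sqrt(3)*y/2))*exp(2^(1/3)*y/2)


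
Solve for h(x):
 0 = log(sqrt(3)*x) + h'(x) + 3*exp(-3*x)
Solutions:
 h(x) = C1 - x*log(x) + x*(1 - log(3)/2) + exp(-3*x)


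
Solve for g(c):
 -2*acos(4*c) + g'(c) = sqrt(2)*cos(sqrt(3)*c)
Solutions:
 g(c) = C1 + 2*c*acos(4*c) - sqrt(1 - 16*c^2)/2 + sqrt(6)*sin(sqrt(3)*c)/3


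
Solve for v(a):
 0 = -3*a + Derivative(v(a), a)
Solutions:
 v(a) = C1 + 3*a^2/2


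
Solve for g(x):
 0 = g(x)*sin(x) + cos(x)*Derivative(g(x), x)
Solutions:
 g(x) = C1*cos(x)


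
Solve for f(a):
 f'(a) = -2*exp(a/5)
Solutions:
 f(a) = C1 - 10*exp(a/5)


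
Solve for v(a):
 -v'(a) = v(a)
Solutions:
 v(a) = C1*exp(-a)


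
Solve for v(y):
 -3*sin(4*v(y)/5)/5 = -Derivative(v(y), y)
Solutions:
 -3*y/5 + 5*log(cos(4*v(y)/5) - 1)/8 - 5*log(cos(4*v(y)/5) + 1)/8 = C1


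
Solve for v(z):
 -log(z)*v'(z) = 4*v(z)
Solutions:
 v(z) = C1*exp(-4*li(z))


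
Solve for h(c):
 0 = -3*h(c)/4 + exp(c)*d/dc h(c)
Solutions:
 h(c) = C1*exp(-3*exp(-c)/4)


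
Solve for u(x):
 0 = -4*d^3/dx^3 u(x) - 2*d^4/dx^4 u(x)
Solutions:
 u(x) = C1 + C2*x + C3*x^2 + C4*exp(-2*x)


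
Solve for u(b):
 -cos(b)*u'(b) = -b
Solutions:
 u(b) = C1 + Integral(b/cos(b), b)


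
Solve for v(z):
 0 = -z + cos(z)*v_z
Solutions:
 v(z) = C1 + Integral(z/cos(z), z)


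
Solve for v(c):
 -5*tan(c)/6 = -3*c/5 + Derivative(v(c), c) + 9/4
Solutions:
 v(c) = C1 + 3*c^2/10 - 9*c/4 + 5*log(cos(c))/6


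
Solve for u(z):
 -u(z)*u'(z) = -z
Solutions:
 u(z) = -sqrt(C1 + z^2)
 u(z) = sqrt(C1 + z^2)


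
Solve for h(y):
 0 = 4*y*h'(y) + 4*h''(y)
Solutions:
 h(y) = C1 + C2*erf(sqrt(2)*y/2)


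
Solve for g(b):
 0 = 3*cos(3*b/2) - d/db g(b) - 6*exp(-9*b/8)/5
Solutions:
 g(b) = C1 + 2*sin(3*b/2) + 16*exp(-9*b/8)/15


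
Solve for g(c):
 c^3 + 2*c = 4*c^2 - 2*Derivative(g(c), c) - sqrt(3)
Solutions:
 g(c) = C1 - c^4/8 + 2*c^3/3 - c^2/2 - sqrt(3)*c/2


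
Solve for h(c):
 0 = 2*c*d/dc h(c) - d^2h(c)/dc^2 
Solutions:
 h(c) = C1 + C2*erfi(c)


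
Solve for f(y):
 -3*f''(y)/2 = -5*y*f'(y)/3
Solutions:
 f(y) = C1 + C2*erfi(sqrt(5)*y/3)


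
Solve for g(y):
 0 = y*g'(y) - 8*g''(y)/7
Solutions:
 g(y) = C1 + C2*erfi(sqrt(7)*y/4)


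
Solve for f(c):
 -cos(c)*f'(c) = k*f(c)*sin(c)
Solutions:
 f(c) = C1*exp(k*log(cos(c)))


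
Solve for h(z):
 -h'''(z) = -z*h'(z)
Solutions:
 h(z) = C1 + Integral(C2*airyai(z) + C3*airybi(z), z)


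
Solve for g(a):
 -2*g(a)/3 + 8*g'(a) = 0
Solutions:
 g(a) = C1*exp(a/12)


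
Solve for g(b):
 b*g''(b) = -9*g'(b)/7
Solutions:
 g(b) = C1 + C2/b^(2/7)


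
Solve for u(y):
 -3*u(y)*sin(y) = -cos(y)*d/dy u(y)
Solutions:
 u(y) = C1/cos(y)^3


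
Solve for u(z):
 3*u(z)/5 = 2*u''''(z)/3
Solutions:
 u(z) = C1*exp(-10^(3/4)*sqrt(3)*z/10) + C2*exp(10^(3/4)*sqrt(3)*z/10) + C3*sin(10^(3/4)*sqrt(3)*z/10) + C4*cos(10^(3/4)*sqrt(3)*z/10)


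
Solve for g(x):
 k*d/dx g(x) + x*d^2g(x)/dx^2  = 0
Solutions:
 g(x) = C1 + x^(1 - re(k))*(C2*sin(log(x)*Abs(im(k))) + C3*cos(log(x)*im(k)))


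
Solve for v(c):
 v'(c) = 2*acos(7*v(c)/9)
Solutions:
 Integral(1/acos(7*_y/9), (_y, v(c))) = C1 + 2*c


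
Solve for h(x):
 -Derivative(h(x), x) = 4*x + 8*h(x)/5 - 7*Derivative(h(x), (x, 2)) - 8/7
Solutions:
 h(x) = C1*exp(x*(5 - sqrt(1145))/70) + C2*exp(x*(5 + sqrt(1145))/70) - 5*x/2 + 255/112


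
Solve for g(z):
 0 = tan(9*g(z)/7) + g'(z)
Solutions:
 g(z) = -7*asin(C1*exp(-9*z/7))/9 + 7*pi/9
 g(z) = 7*asin(C1*exp(-9*z/7))/9


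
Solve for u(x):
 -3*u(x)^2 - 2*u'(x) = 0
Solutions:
 u(x) = 2/(C1 + 3*x)


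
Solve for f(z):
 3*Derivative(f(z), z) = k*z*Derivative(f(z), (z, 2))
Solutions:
 f(z) = C1 + z^(((re(k) + 3)*re(k) + im(k)^2)/(re(k)^2 + im(k)^2))*(C2*sin(3*log(z)*Abs(im(k))/(re(k)^2 + im(k)^2)) + C3*cos(3*log(z)*im(k)/(re(k)^2 + im(k)^2)))


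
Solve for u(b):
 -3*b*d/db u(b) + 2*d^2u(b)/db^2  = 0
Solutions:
 u(b) = C1 + C2*erfi(sqrt(3)*b/2)


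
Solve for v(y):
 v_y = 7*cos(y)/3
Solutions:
 v(y) = C1 + 7*sin(y)/3


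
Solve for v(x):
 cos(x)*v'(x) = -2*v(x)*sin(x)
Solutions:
 v(x) = C1*cos(x)^2


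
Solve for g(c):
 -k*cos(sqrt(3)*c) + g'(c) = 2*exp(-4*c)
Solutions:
 g(c) = C1 + sqrt(3)*k*sin(sqrt(3)*c)/3 - exp(-4*c)/2


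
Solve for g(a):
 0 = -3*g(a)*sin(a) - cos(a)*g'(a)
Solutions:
 g(a) = C1*cos(a)^3


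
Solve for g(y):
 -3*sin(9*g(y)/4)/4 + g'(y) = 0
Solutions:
 -3*y/4 + 2*log(cos(9*g(y)/4) - 1)/9 - 2*log(cos(9*g(y)/4) + 1)/9 = C1


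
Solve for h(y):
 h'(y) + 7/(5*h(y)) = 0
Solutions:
 h(y) = -sqrt(C1 - 70*y)/5
 h(y) = sqrt(C1 - 70*y)/5


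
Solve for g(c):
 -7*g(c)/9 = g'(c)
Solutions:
 g(c) = C1*exp(-7*c/9)


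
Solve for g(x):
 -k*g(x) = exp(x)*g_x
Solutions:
 g(x) = C1*exp(k*exp(-x))


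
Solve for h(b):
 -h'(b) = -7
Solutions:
 h(b) = C1 + 7*b


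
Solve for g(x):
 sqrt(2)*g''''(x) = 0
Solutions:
 g(x) = C1 + C2*x + C3*x^2 + C4*x^3


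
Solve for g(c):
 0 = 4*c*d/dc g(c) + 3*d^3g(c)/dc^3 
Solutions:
 g(c) = C1 + Integral(C2*airyai(-6^(2/3)*c/3) + C3*airybi(-6^(2/3)*c/3), c)


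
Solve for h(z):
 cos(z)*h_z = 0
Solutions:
 h(z) = C1


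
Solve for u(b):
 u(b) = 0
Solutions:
 u(b) = 0


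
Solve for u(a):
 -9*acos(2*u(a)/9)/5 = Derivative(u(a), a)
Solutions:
 Integral(1/acos(2*_y/9), (_y, u(a))) = C1 - 9*a/5


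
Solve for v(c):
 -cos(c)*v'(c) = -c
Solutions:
 v(c) = C1 + Integral(c/cos(c), c)


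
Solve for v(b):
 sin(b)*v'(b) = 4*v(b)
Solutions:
 v(b) = C1*(cos(b)^2 - 2*cos(b) + 1)/(cos(b)^2 + 2*cos(b) + 1)


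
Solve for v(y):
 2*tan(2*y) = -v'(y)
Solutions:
 v(y) = C1 + log(cos(2*y))


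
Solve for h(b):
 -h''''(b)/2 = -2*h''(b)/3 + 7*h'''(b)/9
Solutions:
 h(b) = C1 + C2*b + C3*exp(b*(-7 + sqrt(157))/9) + C4*exp(-b*(7 + sqrt(157))/9)


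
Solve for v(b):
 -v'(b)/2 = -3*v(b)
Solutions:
 v(b) = C1*exp(6*b)


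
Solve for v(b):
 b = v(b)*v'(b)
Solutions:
 v(b) = -sqrt(C1 + b^2)
 v(b) = sqrt(C1 + b^2)


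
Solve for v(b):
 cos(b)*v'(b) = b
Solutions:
 v(b) = C1 + Integral(b/cos(b), b)


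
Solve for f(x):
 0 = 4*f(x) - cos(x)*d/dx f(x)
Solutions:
 f(x) = C1*(sin(x)^2 + 2*sin(x) + 1)/(sin(x)^2 - 2*sin(x) + 1)


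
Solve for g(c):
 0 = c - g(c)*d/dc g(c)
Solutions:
 g(c) = -sqrt(C1 + c^2)
 g(c) = sqrt(C1 + c^2)


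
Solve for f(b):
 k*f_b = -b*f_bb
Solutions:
 f(b) = C1 + b^(1 - re(k))*(C2*sin(log(b)*Abs(im(k))) + C3*cos(log(b)*im(k)))


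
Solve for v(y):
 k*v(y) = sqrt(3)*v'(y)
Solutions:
 v(y) = C1*exp(sqrt(3)*k*y/3)


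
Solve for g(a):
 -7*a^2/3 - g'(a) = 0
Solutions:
 g(a) = C1 - 7*a^3/9


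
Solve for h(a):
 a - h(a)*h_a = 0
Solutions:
 h(a) = -sqrt(C1 + a^2)
 h(a) = sqrt(C1 + a^2)


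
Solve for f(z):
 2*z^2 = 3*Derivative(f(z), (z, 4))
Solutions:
 f(z) = C1 + C2*z + C3*z^2 + C4*z^3 + z^6/540


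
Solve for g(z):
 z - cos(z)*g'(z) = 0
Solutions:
 g(z) = C1 + Integral(z/cos(z), z)


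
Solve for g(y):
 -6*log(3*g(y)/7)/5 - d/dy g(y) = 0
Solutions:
 5*Integral(1/(log(_y) - log(7) + log(3)), (_y, g(y)))/6 = C1 - y


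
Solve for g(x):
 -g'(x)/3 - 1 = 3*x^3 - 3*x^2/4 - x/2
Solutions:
 g(x) = C1 - 9*x^4/4 + 3*x^3/4 + 3*x^2/4 - 3*x


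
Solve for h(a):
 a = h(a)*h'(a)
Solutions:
 h(a) = -sqrt(C1 + a^2)
 h(a) = sqrt(C1 + a^2)


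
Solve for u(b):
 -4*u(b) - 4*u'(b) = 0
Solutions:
 u(b) = C1*exp(-b)


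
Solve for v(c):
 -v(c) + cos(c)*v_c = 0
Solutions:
 v(c) = C1*sqrt(sin(c) + 1)/sqrt(sin(c) - 1)


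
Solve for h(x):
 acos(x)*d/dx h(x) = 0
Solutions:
 h(x) = C1


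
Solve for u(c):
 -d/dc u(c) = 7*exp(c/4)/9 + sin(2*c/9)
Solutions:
 u(c) = C1 - 28*exp(c/4)/9 + 9*cos(2*c/9)/2


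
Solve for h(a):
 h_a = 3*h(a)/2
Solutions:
 h(a) = C1*exp(3*a/2)


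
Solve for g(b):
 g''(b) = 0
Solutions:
 g(b) = C1 + C2*b


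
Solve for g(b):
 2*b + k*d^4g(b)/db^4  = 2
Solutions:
 g(b) = C1 + C2*b + C3*b^2 + C4*b^3 - b^5/(60*k) + b^4/(12*k)


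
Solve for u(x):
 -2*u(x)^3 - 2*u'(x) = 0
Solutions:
 u(x) = -sqrt(2)*sqrt(-1/(C1 - x))/2
 u(x) = sqrt(2)*sqrt(-1/(C1 - x))/2


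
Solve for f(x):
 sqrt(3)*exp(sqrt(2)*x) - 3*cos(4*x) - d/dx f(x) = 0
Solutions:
 f(x) = C1 + sqrt(6)*exp(sqrt(2)*x)/2 - 3*sin(4*x)/4


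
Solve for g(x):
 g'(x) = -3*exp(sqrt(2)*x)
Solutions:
 g(x) = C1 - 3*sqrt(2)*exp(sqrt(2)*x)/2


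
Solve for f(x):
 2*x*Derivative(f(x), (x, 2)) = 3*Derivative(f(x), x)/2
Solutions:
 f(x) = C1 + C2*x^(7/4)


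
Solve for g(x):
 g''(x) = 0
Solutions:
 g(x) = C1 + C2*x


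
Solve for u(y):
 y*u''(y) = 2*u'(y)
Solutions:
 u(y) = C1 + C2*y^3


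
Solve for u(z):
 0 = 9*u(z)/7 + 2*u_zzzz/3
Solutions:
 u(z) = (C1*sin(2^(1/4)*21^(3/4)*z/14) + C2*cos(2^(1/4)*21^(3/4)*z/14))*exp(-2^(1/4)*21^(3/4)*z/14) + (C3*sin(2^(1/4)*21^(3/4)*z/14) + C4*cos(2^(1/4)*21^(3/4)*z/14))*exp(2^(1/4)*21^(3/4)*z/14)


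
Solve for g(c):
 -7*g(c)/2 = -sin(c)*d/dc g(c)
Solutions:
 g(c) = C1*(cos(c) - 1)^(7/4)/(cos(c) + 1)^(7/4)


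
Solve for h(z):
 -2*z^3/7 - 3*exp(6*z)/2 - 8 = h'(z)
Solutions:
 h(z) = C1 - z^4/14 - 8*z - exp(6*z)/4


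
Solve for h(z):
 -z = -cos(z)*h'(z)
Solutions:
 h(z) = C1 + Integral(z/cos(z), z)


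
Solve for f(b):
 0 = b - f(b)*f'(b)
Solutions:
 f(b) = -sqrt(C1 + b^2)
 f(b) = sqrt(C1 + b^2)


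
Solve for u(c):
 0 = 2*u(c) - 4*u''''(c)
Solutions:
 u(c) = C1*exp(-2^(3/4)*c/2) + C2*exp(2^(3/4)*c/2) + C3*sin(2^(3/4)*c/2) + C4*cos(2^(3/4)*c/2)


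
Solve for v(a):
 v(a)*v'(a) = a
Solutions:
 v(a) = -sqrt(C1 + a^2)
 v(a) = sqrt(C1 + a^2)


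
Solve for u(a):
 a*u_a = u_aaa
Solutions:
 u(a) = C1 + Integral(C2*airyai(a) + C3*airybi(a), a)


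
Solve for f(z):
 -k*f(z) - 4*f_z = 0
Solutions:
 f(z) = C1*exp(-k*z/4)


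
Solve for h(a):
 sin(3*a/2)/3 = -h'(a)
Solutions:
 h(a) = C1 + 2*cos(3*a/2)/9


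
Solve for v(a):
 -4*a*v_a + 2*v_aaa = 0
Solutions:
 v(a) = C1 + Integral(C2*airyai(2^(1/3)*a) + C3*airybi(2^(1/3)*a), a)


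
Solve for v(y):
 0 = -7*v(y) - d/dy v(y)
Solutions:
 v(y) = C1*exp(-7*y)


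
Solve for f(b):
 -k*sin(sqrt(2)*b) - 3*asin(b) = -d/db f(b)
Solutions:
 f(b) = C1 + 3*b*asin(b) - sqrt(2)*k*cos(sqrt(2)*b)/2 + 3*sqrt(1 - b^2)


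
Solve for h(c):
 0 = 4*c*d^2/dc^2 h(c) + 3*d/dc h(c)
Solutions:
 h(c) = C1 + C2*c^(1/4)


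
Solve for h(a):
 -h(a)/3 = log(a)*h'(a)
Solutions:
 h(a) = C1*exp(-li(a)/3)


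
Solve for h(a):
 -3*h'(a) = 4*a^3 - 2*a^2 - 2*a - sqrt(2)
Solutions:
 h(a) = C1 - a^4/3 + 2*a^3/9 + a^2/3 + sqrt(2)*a/3


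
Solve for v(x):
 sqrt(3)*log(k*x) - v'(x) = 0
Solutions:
 v(x) = C1 + sqrt(3)*x*log(k*x) - sqrt(3)*x


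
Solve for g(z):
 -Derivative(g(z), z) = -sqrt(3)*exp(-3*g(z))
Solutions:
 g(z) = log(C1 + 3*sqrt(3)*z)/3
 g(z) = log((-3^(1/3) - 3^(5/6)*I)*(C1 + sqrt(3)*z)^(1/3)/2)
 g(z) = log((-3^(1/3) + 3^(5/6)*I)*(C1 + sqrt(3)*z)^(1/3)/2)


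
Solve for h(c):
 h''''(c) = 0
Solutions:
 h(c) = C1 + C2*c + C3*c^2 + C4*c^3


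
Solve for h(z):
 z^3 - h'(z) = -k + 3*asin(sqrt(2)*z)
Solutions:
 h(z) = C1 + k*z + z^4/4 - 3*z*asin(sqrt(2)*z) - 3*sqrt(2)*sqrt(1 - 2*z^2)/2


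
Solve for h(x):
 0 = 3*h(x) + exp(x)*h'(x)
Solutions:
 h(x) = C1*exp(3*exp(-x))


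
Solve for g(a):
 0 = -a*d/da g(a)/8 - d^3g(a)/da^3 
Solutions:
 g(a) = C1 + Integral(C2*airyai(-a/2) + C3*airybi(-a/2), a)


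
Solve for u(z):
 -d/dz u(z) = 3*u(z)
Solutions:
 u(z) = C1*exp(-3*z)


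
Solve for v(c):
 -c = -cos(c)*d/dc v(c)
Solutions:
 v(c) = C1 + Integral(c/cos(c), c)


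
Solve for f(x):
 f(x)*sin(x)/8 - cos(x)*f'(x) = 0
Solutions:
 f(x) = C1/cos(x)^(1/8)


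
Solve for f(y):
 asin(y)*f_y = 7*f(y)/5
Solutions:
 f(y) = C1*exp(7*Integral(1/asin(y), y)/5)


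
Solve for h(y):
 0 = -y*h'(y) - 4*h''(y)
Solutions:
 h(y) = C1 + C2*erf(sqrt(2)*y/4)


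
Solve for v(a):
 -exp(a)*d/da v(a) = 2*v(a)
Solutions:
 v(a) = C1*exp(2*exp(-a))


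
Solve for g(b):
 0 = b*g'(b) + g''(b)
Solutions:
 g(b) = C1 + C2*erf(sqrt(2)*b/2)


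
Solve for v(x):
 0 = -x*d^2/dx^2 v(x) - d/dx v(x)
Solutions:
 v(x) = C1 + C2*log(x)


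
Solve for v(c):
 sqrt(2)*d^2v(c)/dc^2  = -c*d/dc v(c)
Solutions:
 v(c) = C1 + C2*erf(2^(1/4)*c/2)


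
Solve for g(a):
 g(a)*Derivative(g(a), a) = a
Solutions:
 g(a) = -sqrt(C1 + a^2)
 g(a) = sqrt(C1 + a^2)


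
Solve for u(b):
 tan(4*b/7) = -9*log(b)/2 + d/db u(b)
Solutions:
 u(b) = C1 + 9*b*log(b)/2 - 9*b/2 - 7*log(cos(4*b/7))/4


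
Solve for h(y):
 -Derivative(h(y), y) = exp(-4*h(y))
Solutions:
 h(y) = log(-I*(C1 - 4*y)^(1/4))
 h(y) = log(I*(C1 - 4*y)^(1/4))
 h(y) = log(-(C1 - 4*y)^(1/4))
 h(y) = log(C1 - 4*y)/4


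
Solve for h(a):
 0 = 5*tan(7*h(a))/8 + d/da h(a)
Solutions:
 h(a) = -asin(C1*exp(-35*a/8))/7 + pi/7
 h(a) = asin(C1*exp(-35*a/8))/7


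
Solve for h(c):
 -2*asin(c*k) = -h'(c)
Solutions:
 h(c) = C1 + 2*Piecewise((c*asin(c*k) + sqrt(-c^2*k^2 + 1)/k, Ne(k, 0)), (0, True))


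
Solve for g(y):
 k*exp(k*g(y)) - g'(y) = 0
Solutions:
 g(y) = Piecewise((log(-1/(C1*k + k^2*y))/k, Ne(k, 0)), (nan, True))
 g(y) = Piecewise((C1 + k*y, Eq(k, 0)), (nan, True))


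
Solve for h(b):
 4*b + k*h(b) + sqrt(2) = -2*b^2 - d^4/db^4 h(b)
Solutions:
 h(b) = C1*exp(-b*(-k)^(1/4)) + C2*exp(b*(-k)^(1/4)) + C3*exp(-I*b*(-k)^(1/4)) + C4*exp(I*b*(-k)^(1/4)) - 2*b^2/k - 4*b/k - sqrt(2)/k


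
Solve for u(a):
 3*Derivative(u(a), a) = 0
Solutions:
 u(a) = C1


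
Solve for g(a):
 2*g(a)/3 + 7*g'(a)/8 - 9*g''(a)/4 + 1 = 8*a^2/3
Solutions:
 g(a) = C1*exp(a*(7 - sqrt(433))/36) + C2*exp(a*(7 + sqrt(433))/36) + 4*a^2 - 21*a/2 + 1257/32


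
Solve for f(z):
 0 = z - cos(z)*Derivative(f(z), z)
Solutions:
 f(z) = C1 + Integral(z/cos(z), z)


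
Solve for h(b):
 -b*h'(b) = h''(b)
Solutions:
 h(b) = C1 + C2*erf(sqrt(2)*b/2)


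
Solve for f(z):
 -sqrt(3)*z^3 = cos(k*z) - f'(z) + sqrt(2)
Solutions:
 f(z) = C1 + sqrt(3)*z^4/4 + sqrt(2)*z + sin(k*z)/k


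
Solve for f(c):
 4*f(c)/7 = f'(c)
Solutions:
 f(c) = C1*exp(4*c/7)


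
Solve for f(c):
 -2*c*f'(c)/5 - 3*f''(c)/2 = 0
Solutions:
 f(c) = C1 + C2*erf(sqrt(30)*c/15)


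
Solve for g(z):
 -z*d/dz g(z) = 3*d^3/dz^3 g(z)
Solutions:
 g(z) = C1 + Integral(C2*airyai(-3^(2/3)*z/3) + C3*airybi(-3^(2/3)*z/3), z)


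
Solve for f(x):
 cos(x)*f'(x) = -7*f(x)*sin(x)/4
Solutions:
 f(x) = C1*cos(x)^(7/4)


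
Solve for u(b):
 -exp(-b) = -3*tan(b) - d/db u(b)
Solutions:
 u(b) = C1 - 3*log(tan(b)^2 + 1)/2 - exp(-b)


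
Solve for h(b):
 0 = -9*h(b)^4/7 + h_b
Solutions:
 h(b) = 7^(1/3)*(-1/(C1 + 27*b))^(1/3)
 h(b) = 7^(1/3)*(-1/(C1 + 9*b))^(1/3)*(-3^(2/3) - 3*3^(1/6)*I)/6
 h(b) = 7^(1/3)*(-1/(C1 + 9*b))^(1/3)*(-3^(2/3) + 3*3^(1/6)*I)/6


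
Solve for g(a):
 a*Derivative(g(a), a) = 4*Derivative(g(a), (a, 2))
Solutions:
 g(a) = C1 + C2*erfi(sqrt(2)*a/4)


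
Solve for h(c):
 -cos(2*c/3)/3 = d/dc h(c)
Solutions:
 h(c) = C1 - sin(2*c/3)/2


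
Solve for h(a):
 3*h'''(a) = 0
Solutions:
 h(a) = C1 + C2*a + C3*a^2


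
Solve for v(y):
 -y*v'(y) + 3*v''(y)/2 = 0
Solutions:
 v(y) = C1 + C2*erfi(sqrt(3)*y/3)


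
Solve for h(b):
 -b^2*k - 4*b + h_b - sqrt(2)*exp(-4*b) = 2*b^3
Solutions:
 h(b) = C1 + b^4/2 + b^3*k/3 + 2*b^2 - sqrt(2)*exp(-4*b)/4


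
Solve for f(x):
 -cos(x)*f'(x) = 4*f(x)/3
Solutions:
 f(x) = C1*(sin(x) - 1)^(2/3)/(sin(x) + 1)^(2/3)


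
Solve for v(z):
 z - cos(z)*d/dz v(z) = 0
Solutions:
 v(z) = C1 + Integral(z/cos(z), z)


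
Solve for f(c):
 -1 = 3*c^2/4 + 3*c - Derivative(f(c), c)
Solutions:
 f(c) = C1 + c^3/4 + 3*c^2/2 + c


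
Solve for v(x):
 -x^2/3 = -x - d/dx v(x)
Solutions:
 v(x) = C1 + x^3/9 - x^2/2


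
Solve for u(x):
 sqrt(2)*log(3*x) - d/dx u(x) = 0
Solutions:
 u(x) = C1 + sqrt(2)*x*log(x) - sqrt(2)*x + sqrt(2)*x*log(3)


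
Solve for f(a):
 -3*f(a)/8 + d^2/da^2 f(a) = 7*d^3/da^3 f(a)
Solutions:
 f(a) = C1*exp(a*(8*2^(1/3)/(63*sqrt(3937) + 3953)^(1/3) + 8 + 2^(2/3)*(63*sqrt(3937) + 3953)^(1/3))/168)*sin(2^(1/3)*sqrt(3)*a*(-2^(1/3)*(63*sqrt(3937) + 3953)^(1/3) + 8/(63*sqrt(3937) + 3953)^(1/3))/168) + C2*exp(a*(8*2^(1/3)/(63*sqrt(3937) + 3953)^(1/3) + 8 + 2^(2/3)*(63*sqrt(3937) + 3953)^(1/3))/168)*cos(2^(1/3)*sqrt(3)*a*(-2^(1/3)*(63*sqrt(3937) + 3953)^(1/3) + 8/(63*sqrt(3937) + 3953)^(1/3))/168) + C3*exp(a*(-2^(2/3)*(63*sqrt(3937) + 3953)^(1/3) - 8*2^(1/3)/(63*sqrt(3937) + 3953)^(1/3) + 4)/84)


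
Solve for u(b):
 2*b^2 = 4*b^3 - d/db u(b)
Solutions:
 u(b) = C1 + b^4 - 2*b^3/3


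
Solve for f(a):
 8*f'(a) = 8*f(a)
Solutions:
 f(a) = C1*exp(a)


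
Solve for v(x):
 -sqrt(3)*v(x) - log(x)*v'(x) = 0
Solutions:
 v(x) = C1*exp(-sqrt(3)*li(x))


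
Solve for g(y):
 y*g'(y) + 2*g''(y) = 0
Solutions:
 g(y) = C1 + C2*erf(y/2)


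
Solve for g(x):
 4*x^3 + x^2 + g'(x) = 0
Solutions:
 g(x) = C1 - x^4 - x^3/3


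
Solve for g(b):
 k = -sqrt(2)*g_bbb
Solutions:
 g(b) = C1 + C2*b + C3*b^2 - sqrt(2)*b^3*k/12


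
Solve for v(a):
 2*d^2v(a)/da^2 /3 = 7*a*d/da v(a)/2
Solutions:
 v(a) = C1 + C2*erfi(sqrt(42)*a/4)


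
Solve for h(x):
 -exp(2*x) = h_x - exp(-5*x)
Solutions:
 h(x) = C1 - exp(2*x)/2 - exp(-5*x)/5


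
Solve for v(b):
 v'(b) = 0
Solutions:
 v(b) = C1


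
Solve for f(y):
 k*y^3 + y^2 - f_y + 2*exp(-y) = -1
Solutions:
 f(y) = C1 + k*y^4/4 + y^3/3 + y - 2*exp(-y)


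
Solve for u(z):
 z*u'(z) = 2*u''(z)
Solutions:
 u(z) = C1 + C2*erfi(z/2)


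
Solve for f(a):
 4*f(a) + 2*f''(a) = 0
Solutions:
 f(a) = C1*sin(sqrt(2)*a) + C2*cos(sqrt(2)*a)


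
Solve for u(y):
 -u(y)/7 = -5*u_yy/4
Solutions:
 u(y) = C1*exp(-2*sqrt(35)*y/35) + C2*exp(2*sqrt(35)*y/35)


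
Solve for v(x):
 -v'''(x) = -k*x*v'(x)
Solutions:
 v(x) = C1 + Integral(C2*airyai(k^(1/3)*x) + C3*airybi(k^(1/3)*x), x)


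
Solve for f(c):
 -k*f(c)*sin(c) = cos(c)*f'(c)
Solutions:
 f(c) = C1*exp(k*log(cos(c)))


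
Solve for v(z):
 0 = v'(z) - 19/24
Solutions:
 v(z) = C1 + 19*z/24


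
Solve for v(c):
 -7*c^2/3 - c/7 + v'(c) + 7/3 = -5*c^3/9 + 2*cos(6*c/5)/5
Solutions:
 v(c) = C1 - 5*c^4/36 + 7*c^3/9 + c^2/14 - 7*c/3 + sin(6*c/5)/3


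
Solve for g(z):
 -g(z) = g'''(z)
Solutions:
 g(z) = C3*exp(-z) + (C1*sin(sqrt(3)*z/2) + C2*cos(sqrt(3)*z/2))*exp(z/2)


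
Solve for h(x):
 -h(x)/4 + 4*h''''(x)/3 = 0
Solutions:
 h(x) = C1*exp(-3^(1/4)*x/2) + C2*exp(3^(1/4)*x/2) + C3*sin(3^(1/4)*x/2) + C4*cos(3^(1/4)*x/2)


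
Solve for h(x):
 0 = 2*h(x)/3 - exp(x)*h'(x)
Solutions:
 h(x) = C1*exp(-2*exp(-x)/3)


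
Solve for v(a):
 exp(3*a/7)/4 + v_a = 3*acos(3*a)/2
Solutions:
 v(a) = C1 + 3*a*acos(3*a)/2 - sqrt(1 - 9*a^2)/2 - 7*exp(3*a/7)/12


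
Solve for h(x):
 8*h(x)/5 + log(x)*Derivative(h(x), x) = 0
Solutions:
 h(x) = C1*exp(-8*li(x)/5)


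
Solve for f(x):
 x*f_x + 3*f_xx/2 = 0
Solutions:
 f(x) = C1 + C2*erf(sqrt(3)*x/3)


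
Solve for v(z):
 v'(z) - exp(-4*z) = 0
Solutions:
 v(z) = C1 - exp(-4*z)/4


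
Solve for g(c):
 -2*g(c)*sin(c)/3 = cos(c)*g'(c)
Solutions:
 g(c) = C1*cos(c)^(2/3)


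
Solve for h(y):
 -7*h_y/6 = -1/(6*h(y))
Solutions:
 h(y) = -sqrt(C1 + 14*y)/7
 h(y) = sqrt(C1 + 14*y)/7


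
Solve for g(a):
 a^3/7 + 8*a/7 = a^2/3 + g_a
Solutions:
 g(a) = C1 + a^4/28 - a^3/9 + 4*a^2/7


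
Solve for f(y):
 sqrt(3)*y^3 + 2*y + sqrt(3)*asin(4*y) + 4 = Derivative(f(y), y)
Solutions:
 f(y) = C1 + sqrt(3)*y^4/4 + y^2 + 4*y + sqrt(3)*(y*asin(4*y) + sqrt(1 - 16*y^2)/4)


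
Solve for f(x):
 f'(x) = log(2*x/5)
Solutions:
 f(x) = C1 + x*log(x) - x + x*log(2/5)


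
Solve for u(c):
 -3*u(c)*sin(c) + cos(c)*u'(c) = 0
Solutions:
 u(c) = C1/cos(c)^3


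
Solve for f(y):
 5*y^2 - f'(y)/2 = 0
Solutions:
 f(y) = C1 + 10*y^3/3


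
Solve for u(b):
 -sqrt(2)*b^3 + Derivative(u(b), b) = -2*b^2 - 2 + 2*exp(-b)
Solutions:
 u(b) = C1 + sqrt(2)*b^4/4 - 2*b^3/3 - 2*b - 2*exp(-b)


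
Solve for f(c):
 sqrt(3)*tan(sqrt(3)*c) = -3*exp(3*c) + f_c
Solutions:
 f(c) = C1 + exp(3*c) - log(cos(sqrt(3)*c))


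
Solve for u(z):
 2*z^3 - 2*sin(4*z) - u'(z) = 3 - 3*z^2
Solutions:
 u(z) = C1 + z^4/2 + z^3 - 3*z + cos(4*z)/2


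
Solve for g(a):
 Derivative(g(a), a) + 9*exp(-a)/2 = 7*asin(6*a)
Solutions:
 g(a) = C1 + 7*a*asin(6*a) + 7*sqrt(1 - 36*a^2)/6 + 9*exp(-a)/2


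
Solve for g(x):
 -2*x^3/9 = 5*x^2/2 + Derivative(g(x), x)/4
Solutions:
 g(x) = C1 - 2*x^4/9 - 10*x^3/3


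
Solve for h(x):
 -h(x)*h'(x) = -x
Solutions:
 h(x) = -sqrt(C1 + x^2)
 h(x) = sqrt(C1 + x^2)


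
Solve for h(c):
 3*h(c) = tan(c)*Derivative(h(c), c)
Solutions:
 h(c) = C1*sin(c)^3


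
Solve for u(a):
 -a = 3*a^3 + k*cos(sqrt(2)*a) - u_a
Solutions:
 u(a) = C1 + 3*a^4/4 + a^2/2 + sqrt(2)*k*sin(sqrt(2)*a)/2


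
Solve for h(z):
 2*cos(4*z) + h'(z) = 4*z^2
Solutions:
 h(z) = C1 + 4*z^3/3 - sin(4*z)/2


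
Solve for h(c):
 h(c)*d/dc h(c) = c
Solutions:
 h(c) = -sqrt(C1 + c^2)
 h(c) = sqrt(C1 + c^2)


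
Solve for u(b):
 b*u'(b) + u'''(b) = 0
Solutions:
 u(b) = C1 + Integral(C2*airyai(-b) + C3*airybi(-b), b)


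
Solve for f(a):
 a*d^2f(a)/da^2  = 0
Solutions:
 f(a) = C1 + C2*a


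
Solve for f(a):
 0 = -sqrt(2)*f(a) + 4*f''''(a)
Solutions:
 f(a) = C1*exp(-2^(5/8)*a/2) + C2*exp(2^(5/8)*a/2) + C3*sin(2^(5/8)*a/2) + C4*cos(2^(5/8)*a/2)


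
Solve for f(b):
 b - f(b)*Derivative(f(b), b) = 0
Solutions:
 f(b) = -sqrt(C1 + b^2)
 f(b) = sqrt(C1 + b^2)


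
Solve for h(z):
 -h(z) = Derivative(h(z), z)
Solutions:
 h(z) = C1*exp(-z)


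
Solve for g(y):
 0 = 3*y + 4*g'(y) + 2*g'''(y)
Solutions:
 g(y) = C1 + C2*sin(sqrt(2)*y) + C3*cos(sqrt(2)*y) - 3*y^2/8


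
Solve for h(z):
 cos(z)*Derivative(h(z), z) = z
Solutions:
 h(z) = C1 + Integral(z/cos(z), z)


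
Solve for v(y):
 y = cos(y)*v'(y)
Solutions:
 v(y) = C1 + Integral(y/cos(y), y)


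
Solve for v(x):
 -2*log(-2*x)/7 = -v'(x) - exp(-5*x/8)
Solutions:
 v(x) = C1 + 2*x*log(-x)/7 + 2*x*(-1 + log(2))/7 + 8*exp(-5*x/8)/5


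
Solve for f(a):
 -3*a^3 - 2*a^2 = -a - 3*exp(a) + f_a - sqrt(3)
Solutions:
 f(a) = C1 - 3*a^4/4 - 2*a^3/3 + a^2/2 + sqrt(3)*a + 3*exp(a)


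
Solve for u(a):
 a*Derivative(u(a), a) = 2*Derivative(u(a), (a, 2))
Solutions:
 u(a) = C1 + C2*erfi(a/2)


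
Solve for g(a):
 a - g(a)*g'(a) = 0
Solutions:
 g(a) = -sqrt(C1 + a^2)
 g(a) = sqrt(C1 + a^2)


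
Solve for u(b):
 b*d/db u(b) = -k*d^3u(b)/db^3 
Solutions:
 u(b) = C1 + Integral(C2*airyai(b*(-1/k)^(1/3)) + C3*airybi(b*(-1/k)^(1/3)), b)


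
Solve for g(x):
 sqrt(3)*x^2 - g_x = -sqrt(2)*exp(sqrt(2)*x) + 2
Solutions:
 g(x) = C1 + sqrt(3)*x^3/3 - 2*x + exp(sqrt(2)*x)


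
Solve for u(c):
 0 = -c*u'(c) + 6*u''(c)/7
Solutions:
 u(c) = C1 + C2*erfi(sqrt(21)*c/6)


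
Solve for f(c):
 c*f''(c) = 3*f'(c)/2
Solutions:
 f(c) = C1 + C2*c^(5/2)


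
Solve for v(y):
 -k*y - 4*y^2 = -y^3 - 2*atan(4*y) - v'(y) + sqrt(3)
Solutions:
 v(y) = C1 + k*y^2/2 - y^4/4 + 4*y^3/3 - 2*y*atan(4*y) + sqrt(3)*y + log(16*y^2 + 1)/4


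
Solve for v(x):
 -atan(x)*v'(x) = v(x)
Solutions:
 v(x) = C1*exp(-Integral(1/atan(x), x))


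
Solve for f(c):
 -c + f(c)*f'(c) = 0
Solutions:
 f(c) = -sqrt(C1 + c^2)
 f(c) = sqrt(C1 + c^2)


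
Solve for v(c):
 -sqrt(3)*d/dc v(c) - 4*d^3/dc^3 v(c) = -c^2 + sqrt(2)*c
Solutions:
 v(c) = C1 + C2*sin(3^(1/4)*c/2) + C3*cos(3^(1/4)*c/2) + sqrt(3)*c^3/9 - sqrt(6)*c^2/6 - 8*c/3


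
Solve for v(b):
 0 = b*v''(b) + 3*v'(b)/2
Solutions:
 v(b) = C1 + C2/sqrt(b)


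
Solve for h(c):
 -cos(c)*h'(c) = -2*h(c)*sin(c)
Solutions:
 h(c) = C1/cos(c)^2


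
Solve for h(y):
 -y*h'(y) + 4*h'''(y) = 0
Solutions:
 h(y) = C1 + Integral(C2*airyai(2^(1/3)*y/2) + C3*airybi(2^(1/3)*y/2), y)


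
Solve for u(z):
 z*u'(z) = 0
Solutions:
 u(z) = C1


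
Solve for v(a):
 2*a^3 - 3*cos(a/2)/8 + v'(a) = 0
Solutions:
 v(a) = C1 - a^4/2 + 3*sin(a/2)/4


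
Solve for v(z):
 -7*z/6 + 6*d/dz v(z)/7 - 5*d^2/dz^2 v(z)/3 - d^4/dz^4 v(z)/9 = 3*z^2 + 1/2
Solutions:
 v(z) = C1 + C2*exp(7^(1/3)*z*(-7^(1/3)*(27 + sqrt(6854))^(1/3) + 35/(27 + sqrt(6854))^(1/3))/14)*sin(sqrt(3)*7^(1/3)*z*(35/(27 + sqrt(6854))^(1/3) + 7^(1/3)*(27 + sqrt(6854))^(1/3))/14) + C3*exp(7^(1/3)*z*(-7^(1/3)*(27 + sqrt(6854))^(1/3) + 35/(27 + sqrt(6854))^(1/3))/14)*cos(sqrt(3)*7^(1/3)*z*(35/(27 + sqrt(6854))^(1/3) + 7^(1/3)*(27 + sqrt(6854))^(1/3))/14) + C4*exp(7^(1/3)*z*(-5/(27 + sqrt(6854))^(1/3) + 7^(1/3)*(27 + sqrt(6854))^(1/3)/7)) + 7*z^3/6 + 539*z^2/72 + 19243*z/648


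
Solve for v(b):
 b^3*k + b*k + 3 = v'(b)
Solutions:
 v(b) = C1 + b^4*k/4 + b^2*k/2 + 3*b


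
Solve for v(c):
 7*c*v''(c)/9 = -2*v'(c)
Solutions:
 v(c) = C1 + C2/c^(11/7)


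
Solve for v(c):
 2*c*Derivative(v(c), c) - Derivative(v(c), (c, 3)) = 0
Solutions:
 v(c) = C1 + Integral(C2*airyai(2^(1/3)*c) + C3*airybi(2^(1/3)*c), c)


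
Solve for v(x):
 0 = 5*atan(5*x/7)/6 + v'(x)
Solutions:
 v(x) = C1 - 5*x*atan(5*x/7)/6 + 7*log(25*x^2 + 49)/12


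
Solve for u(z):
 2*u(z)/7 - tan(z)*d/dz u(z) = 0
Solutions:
 u(z) = C1*sin(z)^(2/7)


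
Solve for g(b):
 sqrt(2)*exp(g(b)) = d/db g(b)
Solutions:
 g(b) = log(-1/(C1 + sqrt(2)*b))


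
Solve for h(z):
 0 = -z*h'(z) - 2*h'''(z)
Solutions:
 h(z) = C1 + Integral(C2*airyai(-2^(2/3)*z/2) + C3*airybi(-2^(2/3)*z/2), z)


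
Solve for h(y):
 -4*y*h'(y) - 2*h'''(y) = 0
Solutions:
 h(y) = C1 + Integral(C2*airyai(-2^(1/3)*y) + C3*airybi(-2^(1/3)*y), y)


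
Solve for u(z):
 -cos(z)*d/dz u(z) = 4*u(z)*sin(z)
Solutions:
 u(z) = C1*cos(z)^4


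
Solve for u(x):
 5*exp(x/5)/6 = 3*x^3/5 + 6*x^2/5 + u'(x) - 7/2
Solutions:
 u(x) = C1 - 3*x^4/20 - 2*x^3/5 + 7*x/2 + 25*exp(x/5)/6


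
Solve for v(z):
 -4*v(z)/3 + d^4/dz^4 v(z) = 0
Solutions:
 v(z) = C1*exp(-sqrt(2)*3^(3/4)*z/3) + C2*exp(sqrt(2)*3^(3/4)*z/3) + C3*sin(sqrt(2)*3^(3/4)*z/3) + C4*cos(sqrt(2)*3^(3/4)*z/3)


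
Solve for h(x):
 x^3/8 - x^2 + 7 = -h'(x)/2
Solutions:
 h(x) = C1 - x^4/16 + 2*x^3/3 - 14*x


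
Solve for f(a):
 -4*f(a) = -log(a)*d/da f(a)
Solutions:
 f(a) = C1*exp(4*li(a))


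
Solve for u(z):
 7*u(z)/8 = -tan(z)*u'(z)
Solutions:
 u(z) = C1/sin(z)^(7/8)


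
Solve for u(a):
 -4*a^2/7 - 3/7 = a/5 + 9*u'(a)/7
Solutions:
 u(a) = C1 - 4*a^3/27 - 7*a^2/90 - a/3


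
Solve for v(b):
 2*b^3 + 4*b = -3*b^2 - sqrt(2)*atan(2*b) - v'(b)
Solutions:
 v(b) = C1 - b^4/2 - b^3 - 2*b^2 - sqrt(2)*(b*atan(2*b) - log(4*b^2 + 1)/4)


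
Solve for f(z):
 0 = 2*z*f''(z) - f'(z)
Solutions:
 f(z) = C1 + C2*z^(3/2)


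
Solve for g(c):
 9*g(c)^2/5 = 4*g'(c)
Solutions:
 g(c) = -20/(C1 + 9*c)


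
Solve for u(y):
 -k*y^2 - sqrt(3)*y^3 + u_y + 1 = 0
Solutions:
 u(y) = C1 + k*y^3/3 + sqrt(3)*y^4/4 - y


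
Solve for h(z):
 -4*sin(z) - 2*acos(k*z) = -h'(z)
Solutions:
 h(z) = C1 + 2*Piecewise((z*acos(k*z) - sqrt(-k^2*z^2 + 1)/k, Ne(k, 0)), (pi*z/2, True)) - 4*cos(z)


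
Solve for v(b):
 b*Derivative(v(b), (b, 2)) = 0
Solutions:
 v(b) = C1 + C2*b


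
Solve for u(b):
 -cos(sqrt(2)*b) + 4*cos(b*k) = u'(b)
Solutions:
 u(b) = C1 - sqrt(2)*sin(sqrt(2)*b)/2 + 4*sin(b*k)/k


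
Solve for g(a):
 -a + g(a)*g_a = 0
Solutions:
 g(a) = -sqrt(C1 + a^2)
 g(a) = sqrt(C1 + a^2)


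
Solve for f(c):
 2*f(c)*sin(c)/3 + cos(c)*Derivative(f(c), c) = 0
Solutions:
 f(c) = C1*cos(c)^(2/3)


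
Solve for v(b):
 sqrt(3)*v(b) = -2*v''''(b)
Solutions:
 v(b) = (C1*sin(2^(1/4)*3^(1/8)*b/2) + C2*cos(2^(1/4)*3^(1/8)*b/2))*exp(-2^(1/4)*3^(1/8)*b/2) + (C3*sin(2^(1/4)*3^(1/8)*b/2) + C4*cos(2^(1/4)*3^(1/8)*b/2))*exp(2^(1/4)*3^(1/8)*b/2)


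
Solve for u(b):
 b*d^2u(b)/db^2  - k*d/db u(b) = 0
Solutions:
 u(b) = C1 + b^(re(k) + 1)*(C2*sin(log(b)*Abs(im(k))) + C3*cos(log(b)*im(k)))


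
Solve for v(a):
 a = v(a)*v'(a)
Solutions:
 v(a) = -sqrt(C1 + a^2)
 v(a) = sqrt(C1 + a^2)


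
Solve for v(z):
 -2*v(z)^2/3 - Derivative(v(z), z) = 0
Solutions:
 v(z) = 3/(C1 + 2*z)


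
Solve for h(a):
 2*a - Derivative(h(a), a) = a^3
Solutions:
 h(a) = C1 - a^4/4 + a^2


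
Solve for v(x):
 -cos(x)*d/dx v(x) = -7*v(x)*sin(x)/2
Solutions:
 v(x) = C1/cos(x)^(7/2)


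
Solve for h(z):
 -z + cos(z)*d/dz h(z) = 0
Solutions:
 h(z) = C1 + Integral(z/cos(z), z)


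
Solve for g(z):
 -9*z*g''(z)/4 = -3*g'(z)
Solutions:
 g(z) = C1 + C2*z^(7/3)


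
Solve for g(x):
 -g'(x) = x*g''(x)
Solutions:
 g(x) = C1 + C2*log(x)


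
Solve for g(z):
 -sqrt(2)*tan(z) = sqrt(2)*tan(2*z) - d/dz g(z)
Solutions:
 g(z) = C1 - sqrt(2)*log(cos(z)) - sqrt(2)*log(cos(2*z))/2


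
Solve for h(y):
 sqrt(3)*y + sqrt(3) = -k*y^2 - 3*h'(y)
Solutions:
 h(y) = C1 - k*y^3/9 - sqrt(3)*y^2/6 - sqrt(3)*y/3


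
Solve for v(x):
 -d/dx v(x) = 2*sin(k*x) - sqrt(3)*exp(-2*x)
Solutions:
 v(x) = C1 - sqrt(3)*exp(-2*x)/2 + 2*cos(k*x)/k


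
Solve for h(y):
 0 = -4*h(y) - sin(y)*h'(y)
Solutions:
 h(y) = C1*(cos(y)^2 + 2*cos(y) + 1)/(cos(y)^2 - 2*cos(y) + 1)


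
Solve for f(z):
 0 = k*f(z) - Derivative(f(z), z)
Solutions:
 f(z) = C1*exp(k*z)


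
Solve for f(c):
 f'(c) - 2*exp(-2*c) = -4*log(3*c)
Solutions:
 f(c) = C1 - 4*c*log(c) + 4*c*(1 - log(3)) - exp(-2*c)


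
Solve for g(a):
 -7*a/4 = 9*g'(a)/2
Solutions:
 g(a) = C1 - 7*a^2/36


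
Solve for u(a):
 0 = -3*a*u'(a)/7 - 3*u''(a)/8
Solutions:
 u(a) = C1 + C2*erf(2*sqrt(7)*a/7)


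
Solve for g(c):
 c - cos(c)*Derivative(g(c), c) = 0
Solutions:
 g(c) = C1 + Integral(c/cos(c), c)


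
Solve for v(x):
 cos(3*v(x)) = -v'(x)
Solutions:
 v(x) = -asin((C1 + exp(6*x))/(C1 - exp(6*x)))/3 + pi/3
 v(x) = asin((C1 + exp(6*x))/(C1 - exp(6*x)))/3


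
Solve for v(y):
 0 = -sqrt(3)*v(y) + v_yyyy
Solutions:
 v(y) = C1*exp(-3^(1/8)*y) + C2*exp(3^(1/8)*y) + C3*sin(3^(1/8)*y) + C4*cos(3^(1/8)*y)


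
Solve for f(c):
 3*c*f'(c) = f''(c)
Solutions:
 f(c) = C1 + C2*erfi(sqrt(6)*c/2)


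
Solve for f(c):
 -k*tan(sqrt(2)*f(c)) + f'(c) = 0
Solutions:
 f(c) = sqrt(2)*(pi - asin(C1*exp(sqrt(2)*c*k)))/2
 f(c) = sqrt(2)*asin(C1*exp(sqrt(2)*c*k))/2


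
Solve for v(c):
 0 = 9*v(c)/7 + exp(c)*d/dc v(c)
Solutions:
 v(c) = C1*exp(9*exp(-c)/7)


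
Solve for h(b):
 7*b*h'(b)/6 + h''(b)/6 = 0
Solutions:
 h(b) = C1 + C2*erf(sqrt(14)*b/2)


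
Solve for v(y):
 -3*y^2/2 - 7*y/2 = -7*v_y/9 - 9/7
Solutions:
 v(y) = C1 + 9*y^3/14 + 9*y^2/4 - 81*y/49


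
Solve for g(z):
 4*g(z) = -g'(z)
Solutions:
 g(z) = C1*exp(-4*z)


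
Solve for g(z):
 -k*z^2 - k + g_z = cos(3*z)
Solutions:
 g(z) = C1 + k*z^3/3 + k*z + sin(3*z)/3


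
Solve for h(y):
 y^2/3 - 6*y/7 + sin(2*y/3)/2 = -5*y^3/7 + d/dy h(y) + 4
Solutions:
 h(y) = C1 + 5*y^4/28 + y^3/9 - 3*y^2/7 - 4*y - 3*cos(2*y/3)/4


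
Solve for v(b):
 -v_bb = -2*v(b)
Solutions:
 v(b) = C1*exp(-sqrt(2)*b) + C2*exp(sqrt(2)*b)


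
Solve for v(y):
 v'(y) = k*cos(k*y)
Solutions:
 v(y) = C1 + sin(k*y)


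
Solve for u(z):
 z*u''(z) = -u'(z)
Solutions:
 u(z) = C1 + C2*log(z)


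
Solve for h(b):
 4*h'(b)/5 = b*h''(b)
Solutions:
 h(b) = C1 + C2*b^(9/5)


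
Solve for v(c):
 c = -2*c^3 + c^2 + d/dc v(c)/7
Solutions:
 v(c) = C1 + 7*c^4/2 - 7*c^3/3 + 7*c^2/2


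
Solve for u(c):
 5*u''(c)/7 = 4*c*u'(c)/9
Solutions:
 u(c) = C1 + C2*erfi(sqrt(70)*c/15)


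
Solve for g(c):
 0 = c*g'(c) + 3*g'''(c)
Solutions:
 g(c) = C1 + Integral(C2*airyai(-3^(2/3)*c/3) + C3*airybi(-3^(2/3)*c/3), c)


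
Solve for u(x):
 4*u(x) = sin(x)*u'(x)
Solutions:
 u(x) = C1*(cos(x)^2 - 2*cos(x) + 1)/(cos(x)^2 + 2*cos(x) + 1)


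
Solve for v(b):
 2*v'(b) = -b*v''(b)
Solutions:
 v(b) = C1 + C2/b


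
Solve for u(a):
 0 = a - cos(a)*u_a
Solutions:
 u(a) = C1 + Integral(a/cos(a), a)


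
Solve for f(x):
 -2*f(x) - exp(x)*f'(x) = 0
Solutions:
 f(x) = C1*exp(2*exp(-x))


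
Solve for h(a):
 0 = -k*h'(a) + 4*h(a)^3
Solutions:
 h(a) = -sqrt(2)*sqrt(-k/(C1*k + 4*a))/2
 h(a) = sqrt(2)*sqrt(-k/(C1*k + 4*a))/2


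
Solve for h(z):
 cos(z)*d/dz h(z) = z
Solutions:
 h(z) = C1 + Integral(z/cos(z), z)


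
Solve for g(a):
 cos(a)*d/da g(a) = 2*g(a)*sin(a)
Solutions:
 g(a) = C1/cos(a)^2


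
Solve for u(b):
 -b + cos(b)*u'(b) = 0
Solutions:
 u(b) = C1 + Integral(b/cos(b), b)


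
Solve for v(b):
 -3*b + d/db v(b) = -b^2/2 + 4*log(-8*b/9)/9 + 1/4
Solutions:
 v(b) = C1 - b^3/6 + 3*b^2/2 + 4*b*log(-b)/9 + b*(-32*log(3) - 7 + 48*log(2))/36


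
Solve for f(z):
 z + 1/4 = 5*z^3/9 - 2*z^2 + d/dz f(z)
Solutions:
 f(z) = C1 - 5*z^4/36 + 2*z^3/3 + z^2/2 + z/4


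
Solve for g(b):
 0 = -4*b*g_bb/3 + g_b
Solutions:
 g(b) = C1 + C2*b^(7/4)


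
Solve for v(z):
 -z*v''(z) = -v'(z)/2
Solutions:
 v(z) = C1 + C2*z^(3/2)


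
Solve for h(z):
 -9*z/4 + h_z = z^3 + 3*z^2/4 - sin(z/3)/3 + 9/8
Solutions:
 h(z) = C1 + z^4/4 + z^3/4 + 9*z^2/8 + 9*z/8 + cos(z/3)


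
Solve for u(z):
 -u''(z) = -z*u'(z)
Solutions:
 u(z) = C1 + C2*erfi(sqrt(2)*z/2)


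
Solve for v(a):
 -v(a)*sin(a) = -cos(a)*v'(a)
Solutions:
 v(a) = C1/cos(a)


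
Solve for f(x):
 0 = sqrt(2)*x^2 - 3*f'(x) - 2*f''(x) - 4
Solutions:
 f(x) = C1 + C2*exp(-3*x/2) + sqrt(2)*x^3/9 - 2*sqrt(2)*x^2/9 - 4*x/3 + 8*sqrt(2)*x/27


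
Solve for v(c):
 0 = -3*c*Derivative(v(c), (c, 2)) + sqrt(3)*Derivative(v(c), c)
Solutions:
 v(c) = C1 + C2*c^(sqrt(3)/3 + 1)


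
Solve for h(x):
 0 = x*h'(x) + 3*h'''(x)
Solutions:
 h(x) = C1 + Integral(C2*airyai(-3^(2/3)*x/3) + C3*airybi(-3^(2/3)*x/3), x)


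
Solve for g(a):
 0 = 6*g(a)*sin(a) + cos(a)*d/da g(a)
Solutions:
 g(a) = C1*cos(a)^6


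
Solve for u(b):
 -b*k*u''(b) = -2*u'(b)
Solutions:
 u(b) = C1 + b^(((re(k) + 2)*re(k) + im(k)^2)/(re(k)^2 + im(k)^2))*(C2*sin(2*log(b)*Abs(im(k))/(re(k)^2 + im(k)^2)) + C3*cos(2*log(b)*im(k)/(re(k)^2 + im(k)^2)))


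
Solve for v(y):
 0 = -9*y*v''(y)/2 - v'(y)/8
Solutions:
 v(y) = C1 + C2*y^(35/36)


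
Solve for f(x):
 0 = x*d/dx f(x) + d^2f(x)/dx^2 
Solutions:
 f(x) = C1 + C2*erf(sqrt(2)*x/2)


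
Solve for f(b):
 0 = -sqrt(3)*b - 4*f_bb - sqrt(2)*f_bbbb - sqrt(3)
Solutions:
 f(b) = C1 + C2*b + C3*sin(2^(3/4)*b) + C4*cos(2^(3/4)*b) - sqrt(3)*b^3/24 - sqrt(3)*b^2/8


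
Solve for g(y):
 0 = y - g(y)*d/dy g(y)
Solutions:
 g(y) = -sqrt(C1 + y^2)
 g(y) = sqrt(C1 + y^2)


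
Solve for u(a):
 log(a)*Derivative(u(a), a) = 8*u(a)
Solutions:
 u(a) = C1*exp(8*li(a))


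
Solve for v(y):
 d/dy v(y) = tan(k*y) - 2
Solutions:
 v(y) = C1 - 2*y + Piecewise((-log(cos(k*y))/k, Ne(k, 0)), (0, True))


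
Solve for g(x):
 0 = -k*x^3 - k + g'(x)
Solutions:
 g(x) = C1 + k*x^4/4 + k*x


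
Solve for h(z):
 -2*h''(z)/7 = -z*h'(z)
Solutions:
 h(z) = C1 + C2*erfi(sqrt(7)*z/2)


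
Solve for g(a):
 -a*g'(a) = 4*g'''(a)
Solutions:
 g(a) = C1 + Integral(C2*airyai(-2^(1/3)*a/2) + C3*airybi(-2^(1/3)*a/2), a)


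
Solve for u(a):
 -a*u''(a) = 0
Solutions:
 u(a) = C1 + C2*a


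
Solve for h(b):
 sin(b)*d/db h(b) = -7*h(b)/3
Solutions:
 h(b) = C1*(cos(b) + 1)^(7/6)/(cos(b) - 1)^(7/6)


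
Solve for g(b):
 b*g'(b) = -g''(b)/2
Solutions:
 g(b) = C1 + C2*erf(b)


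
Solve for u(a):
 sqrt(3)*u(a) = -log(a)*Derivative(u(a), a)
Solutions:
 u(a) = C1*exp(-sqrt(3)*li(a))


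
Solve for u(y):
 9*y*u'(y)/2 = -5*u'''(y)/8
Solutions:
 u(y) = C1 + Integral(C2*airyai(-30^(2/3)*y/5) + C3*airybi(-30^(2/3)*y/5), y)


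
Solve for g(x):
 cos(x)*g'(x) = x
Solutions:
 g(x) = C1 + Integral(x/cos(x), x)


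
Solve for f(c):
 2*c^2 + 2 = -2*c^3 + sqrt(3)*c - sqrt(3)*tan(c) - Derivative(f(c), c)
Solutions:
 f(c) = C1 - c^4/2 - 2*c^3/3 + sqrt(3)*c^2/2 - 2*c + sqrt(3)*log(cos(c))


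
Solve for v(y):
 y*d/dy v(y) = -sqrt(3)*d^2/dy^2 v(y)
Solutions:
 v(y) = C1 + C2*erf(sqrt(2)*3^(3/4)*y/6)


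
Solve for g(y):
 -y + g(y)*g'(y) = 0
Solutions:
 g(y) = -sqrt(C1 + y^2)
 g(y) = sqrt(C1 + y^2)


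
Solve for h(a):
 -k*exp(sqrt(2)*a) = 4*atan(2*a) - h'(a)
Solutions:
 h(a) = C1 + 4*a*atan(2*a) + sqrt(2)*k*exp(sqrt(2)*a)/2 - log(4*a^2 + 1)


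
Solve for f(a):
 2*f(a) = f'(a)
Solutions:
 f(a) = C1*exp(2*a)


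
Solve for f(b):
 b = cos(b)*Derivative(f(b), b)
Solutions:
 f(b) = C1 + Integral(b/cos(b), b)


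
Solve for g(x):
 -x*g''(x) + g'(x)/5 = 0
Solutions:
 g(x) = C1 + C2*x^(6/5)


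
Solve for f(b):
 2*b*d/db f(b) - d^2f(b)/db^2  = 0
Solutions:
 f(b) = C1 + C2*erfi(b)


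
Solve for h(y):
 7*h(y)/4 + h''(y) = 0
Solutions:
 h(y) = C1*sin(sqrt(7)*y/2) + C2*cos(sqrt(7)*y/2)
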